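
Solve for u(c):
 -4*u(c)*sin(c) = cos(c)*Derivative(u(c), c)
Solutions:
 u(c) = C1*cos(c)^4


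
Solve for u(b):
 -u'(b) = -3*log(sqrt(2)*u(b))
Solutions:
 -2*Integral(1/(2*log(_y) + log(2)), (_y, u(b)))/3 = C1 - b


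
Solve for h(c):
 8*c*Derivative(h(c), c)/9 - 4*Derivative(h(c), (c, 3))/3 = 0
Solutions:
 h(c) = C1 + Integral(C2*airyai(2^(1/3)*3^(2/3)*c/3) + C3*airybi(2^(1/3)*3^(2/3)*c/3), c)


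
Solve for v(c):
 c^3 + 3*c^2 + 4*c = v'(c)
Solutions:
 v(c) = C1 + c^4/4 + c^3 + 2*c^2


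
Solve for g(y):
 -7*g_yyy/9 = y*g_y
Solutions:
 g(y) = C1 + Integral(C2*airyai(-21^(2/3)*y/7) + C3*airybi(-21^(2/3)*y/7), y)


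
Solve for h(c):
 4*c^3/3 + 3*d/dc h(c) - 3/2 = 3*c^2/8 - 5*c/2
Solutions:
 h(c) = C1 - c^4/9 + c^3/24 - 5*c^2/12 + c/2


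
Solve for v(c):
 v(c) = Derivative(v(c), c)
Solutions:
 v(c) = C1*exp(c)


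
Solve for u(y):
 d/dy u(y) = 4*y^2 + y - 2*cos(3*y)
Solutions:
 u(y) = C1 + 4*y^3/3 + y^2/2 - 2*sin(3*y)/3


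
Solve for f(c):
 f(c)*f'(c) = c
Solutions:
 f(c) = -sqrt(C1 + c^2)
 f(c) = sqrt(C1 + c^2)


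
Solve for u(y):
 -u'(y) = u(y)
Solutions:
 u(y) = C1*exp(-y)


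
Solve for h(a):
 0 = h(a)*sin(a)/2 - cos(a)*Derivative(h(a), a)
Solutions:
 h(a) = C1/sqrt(cos(a))


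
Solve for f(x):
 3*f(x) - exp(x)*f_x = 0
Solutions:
 f(x) = C1*exp(-3*exp(-x))


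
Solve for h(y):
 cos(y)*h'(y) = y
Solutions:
 h(y) = C1 + Integral(y/cos(y), y)


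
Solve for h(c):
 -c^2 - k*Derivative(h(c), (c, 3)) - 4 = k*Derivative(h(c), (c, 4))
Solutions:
 h(c) = C1 + C2*c + C3*c^2 + C4*exp(-c) - c^5/(60*k) + c^4/(12*k) - c^3/k


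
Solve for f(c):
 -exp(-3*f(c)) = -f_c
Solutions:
 f(c) = log(C1 + 3*c)/3
 f(c) = log((-3^(1/3) - 3^(5/6)*I)*(C1 + c)^(1/3)/2)
 f(c) = log((-3^(1/3) + 3^(5/6)*I)*(C1 + c)^(1/3)/2)


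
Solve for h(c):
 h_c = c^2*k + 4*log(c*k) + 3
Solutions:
 h(c) = C1 + c^3*k/3 + 4*c*log(c*k) - c


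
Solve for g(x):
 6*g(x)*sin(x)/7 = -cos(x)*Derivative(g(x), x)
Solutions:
 g(x) = C1*cos(x)^(6/7)


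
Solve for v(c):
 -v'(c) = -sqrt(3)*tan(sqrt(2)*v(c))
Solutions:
 v(c) = sqrt(2)*(pi - asin(C1*exp(sqrt(6)*c)))/2
 v(c) = sqrt(2)*asin(C1*exp(sqrt(6)*c))/2


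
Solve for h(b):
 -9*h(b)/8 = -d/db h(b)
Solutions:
 h(b) = C1*exp(9*b/8)


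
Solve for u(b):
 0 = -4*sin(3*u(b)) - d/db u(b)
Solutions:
 u(b) = -acos((-C1 - exp(24*b))/(C1 - exp(24*b)))/3 + 2*pi/3
 u(b) = acos((-C1 - exp(24*b))/(C1 - exp(24*b)))/3


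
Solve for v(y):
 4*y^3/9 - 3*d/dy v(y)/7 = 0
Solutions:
 v(y) = C1 + 7*y^4/27


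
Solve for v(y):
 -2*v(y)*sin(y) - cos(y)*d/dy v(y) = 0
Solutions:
 v(y) = C1*cos(y)^2


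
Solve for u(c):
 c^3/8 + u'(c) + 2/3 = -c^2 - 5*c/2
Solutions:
 u(c) = C1 - c^4/32 - c^3/3 - 5*c^2/4 - 2*c/3


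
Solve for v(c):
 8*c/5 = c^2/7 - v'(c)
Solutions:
 v(c) = C1 + c^3/21 - 4*c^2/5


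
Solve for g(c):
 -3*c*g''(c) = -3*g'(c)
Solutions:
 g(c) = C1 + C2*c^2


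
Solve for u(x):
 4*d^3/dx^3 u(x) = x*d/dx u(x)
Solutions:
 u(x) = C1 + Integral(C2*airyai(2^(1/3)*x/2) + C3*airybi(2^(1/3)*x/2), x)


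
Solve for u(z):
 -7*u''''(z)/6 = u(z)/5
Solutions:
 u(z) = (C1*sin(3^(1/4)*70^(3/4)*z/70) + C2*cos(3^(1/4)*70^(3/4)*z/70))*exp(-3^(1/4)*70^(3/4)*z/70) + (C3*sin(3^(1/4)*70^(3/4)*z/70) + C4*cos(3^(1/4)*70^(3/4)*z/70))*exp(3^(1/4)*70^(3/4)*z/70)


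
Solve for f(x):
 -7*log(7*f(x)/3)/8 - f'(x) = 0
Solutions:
 -8*Integral(1/(-log(_y) - log(7) + log(3)), (_y, f(x)))/7 = C1 - x


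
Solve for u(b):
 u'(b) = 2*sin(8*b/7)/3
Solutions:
 u(b) = C1 - 7*cos(8*b/7)/12


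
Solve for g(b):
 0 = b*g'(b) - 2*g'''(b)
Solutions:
 g(b) = C1 + Integral(C2*airyai(2^(2/3)*b/2) + C3*airybi(2^(2/3)*b/2), b)


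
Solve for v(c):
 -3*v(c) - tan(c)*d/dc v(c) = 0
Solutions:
 v(c) = C1/sin(c)^3


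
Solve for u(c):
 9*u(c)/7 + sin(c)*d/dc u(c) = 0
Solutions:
 u(c) = C1*(cos(c) + 1)^(9/14)/(cos(c) - 1)^(9/14)


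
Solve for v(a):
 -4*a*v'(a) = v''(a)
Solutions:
 v(a) = C1 + C2*erf(sqrt(2)*a)


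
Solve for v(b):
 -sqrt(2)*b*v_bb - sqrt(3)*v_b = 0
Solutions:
 v(b) = C1 + C2*b^(1 - sqrt(6)/2)


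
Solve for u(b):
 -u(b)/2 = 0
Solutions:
 u(b) = 0


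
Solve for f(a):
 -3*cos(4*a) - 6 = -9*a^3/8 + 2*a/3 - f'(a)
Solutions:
 f(a) = C1 - 9*a^4/32 + a^2/3 + 6*a + 3*sin(4*a)/4


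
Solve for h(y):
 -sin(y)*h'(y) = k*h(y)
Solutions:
 h(y) = C1*exp(k*(-log(cos(y) - 1) + log(cos(y) + 1))/2)


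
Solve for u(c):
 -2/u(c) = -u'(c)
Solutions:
 u(c) = -sqrt(C1 + 4*c)
 u(c) = sqrt(C1 + 4*c)


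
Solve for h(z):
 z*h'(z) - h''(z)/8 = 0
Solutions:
 h(z) = C1 + C2*erfi(2*z)


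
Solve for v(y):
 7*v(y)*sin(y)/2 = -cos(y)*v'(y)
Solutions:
 v(y) = C1*cos(y)^(7/2)


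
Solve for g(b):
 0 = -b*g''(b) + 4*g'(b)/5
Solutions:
 g(b) = C1 + C2*b^(9/5)


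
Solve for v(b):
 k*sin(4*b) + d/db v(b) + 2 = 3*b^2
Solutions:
 v(b) = C1 + b^3 - 2*b + k*cos(4*b)/4


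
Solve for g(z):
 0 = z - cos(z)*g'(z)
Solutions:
 g(z) = C1 + Integral(z/cos(z), z)


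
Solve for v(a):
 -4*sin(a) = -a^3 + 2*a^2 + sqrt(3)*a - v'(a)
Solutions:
 v(a) = C1 - a^4/4 + 2*a^3/3 + sqrt(3)*a^2/2 - 4*cos(a)


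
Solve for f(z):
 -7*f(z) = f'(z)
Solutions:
 f(z) = C1*exp(-7*z)


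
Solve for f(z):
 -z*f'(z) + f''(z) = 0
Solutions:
 f(z) = C1 + C2*erfi(sqrt(2)*z/2)


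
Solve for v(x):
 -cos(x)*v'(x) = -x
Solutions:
 v(x) = C1 + Integral(x/cos(x), x)


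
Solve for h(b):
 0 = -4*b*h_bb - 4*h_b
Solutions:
 h(b) = C1 + C2*log(b)


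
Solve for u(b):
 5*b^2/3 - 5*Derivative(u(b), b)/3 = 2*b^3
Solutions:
 u(b) = C1 - 3*b^4/10 + b^3/3


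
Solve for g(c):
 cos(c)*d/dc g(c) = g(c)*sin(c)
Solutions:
 g(c) = C1/cos(c)


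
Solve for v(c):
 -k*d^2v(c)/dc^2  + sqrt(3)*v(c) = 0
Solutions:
 v(c) = C1*exp(-3^(1/4)*c*sqrt(1/k)) + C2*exp(3^(1/4)*c*sqrt(1/k))


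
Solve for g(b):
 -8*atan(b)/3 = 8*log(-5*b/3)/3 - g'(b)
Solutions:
 g(b) = C1 + 8*b*log(-b)/3 + 8*b*atan(b)/3 - 8*b*log(3)/3 - 8*b/3 + 8*b*log(5)/3 - 4*log(b^2 + 1)/3


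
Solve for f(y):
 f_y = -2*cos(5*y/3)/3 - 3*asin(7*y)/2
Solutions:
 f(y) = C1 - 3*y*asin(7*y)/2 - 3*sqrt(1 - 49*y^2)/14 - 2*sin(5*y/3)/5


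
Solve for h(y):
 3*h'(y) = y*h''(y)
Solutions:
 h(y) = C1 + C2*y^4


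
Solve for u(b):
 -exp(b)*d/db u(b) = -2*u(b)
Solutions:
 u(b) = C1*exp(-2*exp(-b))


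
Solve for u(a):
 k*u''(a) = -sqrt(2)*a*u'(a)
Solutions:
 u(a) = C1 + C2*sqrt(k)*erf(2^(3/4)*a*sqrt(1/k)/2)


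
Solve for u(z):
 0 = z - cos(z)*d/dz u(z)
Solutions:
 u(z) = C1 + Integral(z/cos(z), z)


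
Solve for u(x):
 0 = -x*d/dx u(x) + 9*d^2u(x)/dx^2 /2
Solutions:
 u(x) = C1 + C2*erfi(x/3)


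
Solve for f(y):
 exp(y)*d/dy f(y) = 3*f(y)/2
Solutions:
 f(y) = C1*exp(-3*exp(-y)/2)


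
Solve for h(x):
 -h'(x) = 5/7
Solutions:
 h(x) = C1 - 5*x/7


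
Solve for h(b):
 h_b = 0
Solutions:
 h(b) = C1


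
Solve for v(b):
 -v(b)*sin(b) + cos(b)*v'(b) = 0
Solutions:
 v(b) = C1/cos(b)


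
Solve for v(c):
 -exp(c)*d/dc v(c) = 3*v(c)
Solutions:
 v(c) = C1*exp(3*exp(-c))


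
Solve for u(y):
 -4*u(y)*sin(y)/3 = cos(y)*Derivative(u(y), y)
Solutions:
 u(y) = C1*cos(y)^(4/3)


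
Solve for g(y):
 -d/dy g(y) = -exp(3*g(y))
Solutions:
 g(y) = log(-1/(C1 + 3*y))/3
 g(y) = log((-1/(C1 + y))^(1/3)*(-3^(2/3) - 3*3^(1/6)*I)/6)
 g(y) = log((-1/(C1 + y))^(1/3)*(-3^(2/3) + 3*3^(1/6)*I)/6)


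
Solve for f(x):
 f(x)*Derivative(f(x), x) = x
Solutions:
 f(x) = -sqrt(C1 + x^2)
 f(x) = sqrt(C1 + x^2)


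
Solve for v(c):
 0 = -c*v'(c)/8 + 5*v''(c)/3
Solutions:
 v(c) = C1 + C2*erfi(sqrt(15)*c/20)


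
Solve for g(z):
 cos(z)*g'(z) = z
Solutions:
 g(z) = C1 + Integral(z/cos(z), z)


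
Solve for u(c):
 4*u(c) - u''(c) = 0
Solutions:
 u(c) = C1*exp(-2*c) + C2*exp(2*c)


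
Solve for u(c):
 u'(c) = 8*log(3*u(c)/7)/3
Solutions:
 -3*Integral(1/(log(_y) - log(7) + log(3)), (_y, u(c)))/8 = C1 - c


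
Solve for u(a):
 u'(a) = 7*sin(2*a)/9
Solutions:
 u(a) = C1 - 7*cos(2*a)/18


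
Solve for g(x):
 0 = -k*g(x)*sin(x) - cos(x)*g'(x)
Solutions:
 g(x) = C1*exp(k*log(cos(x)))


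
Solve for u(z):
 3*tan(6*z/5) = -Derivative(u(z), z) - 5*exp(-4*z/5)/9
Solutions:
 u(z) = C1 - 5*log(tan(6*z/5)^2 + 1)/4 + 25*exp(-4*z/5)/36


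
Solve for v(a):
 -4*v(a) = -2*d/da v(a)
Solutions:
 v(a) = C1*exp(2*a)


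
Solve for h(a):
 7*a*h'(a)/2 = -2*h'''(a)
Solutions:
 h(a) = C1 + Integral(C2*airyai(-14^(1/3)*a/2) + C3*airybi(-14^(1/3)*a/2), a)


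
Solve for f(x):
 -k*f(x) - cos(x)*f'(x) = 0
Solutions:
 f(x) = C1*exp(k*(log(sin(x) - 1) - log(sin(x) + 1))/2)


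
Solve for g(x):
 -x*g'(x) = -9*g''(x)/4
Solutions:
 g(x) = C1 + C2*erfi(sqrt(2)*x/3)


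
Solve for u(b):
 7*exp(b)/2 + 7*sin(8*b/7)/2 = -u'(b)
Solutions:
 u(b) = C1 - 7*exp(b)/2 + 49*cos(8*b/7)/16


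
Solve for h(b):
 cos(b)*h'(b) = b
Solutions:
 h(b) = C1 + Integral(b/cos(b), b)


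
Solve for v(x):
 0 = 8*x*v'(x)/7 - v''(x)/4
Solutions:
 v(x) = C1 + C2*erfi(4*sqrt(7)*x/7)


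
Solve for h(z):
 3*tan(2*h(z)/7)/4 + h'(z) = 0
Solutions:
 h(z) = -7*asin(C1*exp(-3*z/14))/2 + 7*pi/2
 h(z) = 7*asin(C1*exp(-3*z/14))/2


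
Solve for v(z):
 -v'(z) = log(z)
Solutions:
 v(z) = C1 - z*log(z) + z


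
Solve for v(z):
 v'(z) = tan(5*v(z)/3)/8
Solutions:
 v(z) = -3*asin(C1*exp(5*z/24))/5 + 3*pi/5
 v(z) = 3*asin(C1*exp(5*z/24))/5


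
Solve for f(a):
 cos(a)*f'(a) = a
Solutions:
 f(a) = C1 + Integral(a/cos(a), a)


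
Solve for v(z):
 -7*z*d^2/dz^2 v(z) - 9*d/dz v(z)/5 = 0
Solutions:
 v(z) = C1 + C2*z^(26/35)


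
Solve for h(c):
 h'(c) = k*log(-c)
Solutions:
 h(c) = C1 + c*k*log(-c) - c*k


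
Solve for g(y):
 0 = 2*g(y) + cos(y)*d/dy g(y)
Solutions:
 g(y) = C1*(sin(y) - 1)/(sin(y) + 1)


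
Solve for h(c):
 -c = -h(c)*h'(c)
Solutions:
 h(c) = -sqrt(C1 + c^2)
 h(c) = sqrt(C1 + c^2)


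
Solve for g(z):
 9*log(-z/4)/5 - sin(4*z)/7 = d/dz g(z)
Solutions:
 g(z) = C1 + 9*z*log(-z)/5 - 18*z*log(2)/5 - 9*z/5 + cos(4*z)/28


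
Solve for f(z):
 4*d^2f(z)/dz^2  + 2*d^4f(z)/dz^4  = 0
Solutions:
 f(z) = C1 + C2*z + C3*sin(sqrt(2)*z) + C4*cos(sqrt(2)*z)


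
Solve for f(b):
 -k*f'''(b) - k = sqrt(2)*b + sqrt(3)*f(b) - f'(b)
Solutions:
 f(b) = C1*exp(2^(1/3)*b*(2^(1/3)*sqrt(3)*(sqrt((81 - 4/k)/k^2) + 9/k)^(1/3)/12 - 2^(1/3)*I*(sqrt((81 - 4/k)/k^2) + 9/k)^(1/3)/4 - 2/(k*(-sqrt(3) + 3*I)*(sqrt((81 - 4/k)/k^2) + 9/k)^(1/3)))) + C2*exp(2^(1/3)*b*(2^(1/3)*sqrt(3)*(sqrt((81 - 4/k)/k^2) + 9/k)^(1/3)/12 + 2^(1/3)*I*(sqrt((81 - 4/k)/k^2) + 9/k)^(1/3)/4 + 2/(k*(sqrt(3) + 3*I)*(sqrt((81 - 4/k)/k^2) + 9/k)^(1/3)))) + C3*exp(-2^(1/3)*sqrt(3)*b*(2^(1/3)*(sqrt((81 - 4/k)/k^2) + 9/k)^(1/3) + 2/(k*(sqrt((81 - 4/k)/k^2) + 9/k)^(1/3)))/6) - sqrt(6)*b/3 - sqrt(3)*k/3 - sqrt(2)/3


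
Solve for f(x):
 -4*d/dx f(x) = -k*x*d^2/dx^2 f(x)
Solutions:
 f(x) = C1 + x^(((re(k) + 4)*re(k) + im(k)^2)/(re(k)^2 + im(k)^2))*(C2*sin(4*log(x)*Abs(im(k))/(re(k)^2 + im(k)^2)) + C3*cos(4*log(x)*im(k)/(re(k)^2 + im(k)^2)))


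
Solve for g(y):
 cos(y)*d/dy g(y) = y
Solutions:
 g(y) = C1 + Integral(y/cos(y), y)


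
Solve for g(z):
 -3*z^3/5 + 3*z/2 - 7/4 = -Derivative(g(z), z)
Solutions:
 g(z) = C1 + 3*z^4/20 - 3*z^2/4 + 7*z/4


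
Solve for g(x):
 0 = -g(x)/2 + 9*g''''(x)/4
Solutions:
 g(x) = C1*exp(-2^(1/4)*sqrt(3)*x/3) + C2*exp(2^(1/4)*sqrt(3)*x/3) + C3*sin(2^(1/4)*sqrt(3)*x/3) + C4*cos(2^(1/4)*sqrt(3)*x/3)


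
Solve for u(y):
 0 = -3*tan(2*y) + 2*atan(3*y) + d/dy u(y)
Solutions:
 u(y) = C1 - 2*y*atan(3*y) + log(9*y^2 + 1)/3 - 3*log(cos(2*y))/2


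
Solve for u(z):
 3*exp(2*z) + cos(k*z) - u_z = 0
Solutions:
 u(z) = C1 + 3*exp(2*z)/2 + sin(k*z)/k


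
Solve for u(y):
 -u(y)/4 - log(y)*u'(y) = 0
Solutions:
 u(y) = C1*exp(-li(y)/4)


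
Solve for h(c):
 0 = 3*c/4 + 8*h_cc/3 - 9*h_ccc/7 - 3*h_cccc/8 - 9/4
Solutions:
 h(c) = C1 + C2*c + C3*exp(4*c*(-9 + sqrt(277))/21) + C4*exp(-4*c*(9 + sqrt(277))/21) - 3*c^3/64 + 1269*c^2/3584


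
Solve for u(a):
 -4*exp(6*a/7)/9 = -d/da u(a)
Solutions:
 u(a) = C1 + 14*exp(6*a/7)/27


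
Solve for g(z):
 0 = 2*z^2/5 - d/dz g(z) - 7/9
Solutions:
 g(z) = C1 + 2*z^3/15 - 7*z/9


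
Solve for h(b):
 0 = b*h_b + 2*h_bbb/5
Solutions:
 h(b) = C1 + Integral(C2*airyai(-2^(2/3)*5^(1/3)*b/2) + C3*airybi(-2^(2/3)*5^(1/3)*b/2), b)


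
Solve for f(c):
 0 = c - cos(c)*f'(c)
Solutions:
 f(c) = C1 + Integral(c/cos(c), c)


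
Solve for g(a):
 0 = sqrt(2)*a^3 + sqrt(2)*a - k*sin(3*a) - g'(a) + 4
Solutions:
 g(a) = C1 + sqrt(2)*a^4/4 + sqrt(2)*a^2/2 + 4*a + k*cos(3*a)/3


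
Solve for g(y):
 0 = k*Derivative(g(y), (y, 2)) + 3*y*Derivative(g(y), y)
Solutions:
 g(y) = C1 + C2*sqrt(k)*erf(sqrt(6)*y*sqrt(1/k)/2)


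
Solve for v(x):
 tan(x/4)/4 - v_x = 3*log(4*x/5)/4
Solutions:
 v(x) = C1 - 3*x*log(x)/4 - 3*x*log(2)/2 + 3*x/4 + 3*x*log(5)/4 - log(cos(x/4))


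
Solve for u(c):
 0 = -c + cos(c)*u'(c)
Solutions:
 u(c) = C1 + Integral(c/cos(c), c)


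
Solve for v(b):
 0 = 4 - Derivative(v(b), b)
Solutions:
 v(b) = C1 + 4*b


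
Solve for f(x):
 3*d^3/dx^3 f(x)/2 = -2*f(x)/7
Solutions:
 f(x) = C3*exp(-42^(2/3)*x/21) + (C1*sin(14^(2/3)*3^(1/6)*x/14) + C2*cos(14^(2/3)*3^(1/6)*x/14))*exp(42^(2/3)*x/42)


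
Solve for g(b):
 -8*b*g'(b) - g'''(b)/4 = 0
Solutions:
 g(b) = C1 + Integral(C2*airyai(-2*2^(2/3)*b) + C3*airybi(-2*2^(2/3)*b), b)


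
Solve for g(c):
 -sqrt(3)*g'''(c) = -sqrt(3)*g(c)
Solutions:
 g(c) = C3*exp(c) + (C1*sin(sqrt(3)*c/2) + C2*cos(sqrt(3)*c/2))*exp(-c/2)


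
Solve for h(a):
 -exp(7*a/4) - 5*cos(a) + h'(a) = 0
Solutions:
 h(a) = C1 + 4*exp(7*a/4)/7 + 5*sin(a)


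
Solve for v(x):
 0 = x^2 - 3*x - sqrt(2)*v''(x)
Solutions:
 v(x) = C1 + C2*x + sqrt(2)*x^4/24 - sqrt(2)*x^3/4


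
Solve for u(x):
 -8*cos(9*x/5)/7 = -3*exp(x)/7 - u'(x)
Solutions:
 u(x) = C1 - 3*exp(x)/7 + 40*sin(9*x/5)/63


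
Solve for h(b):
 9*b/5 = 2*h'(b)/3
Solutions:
 h(b) = C1 + 27*b^2/20


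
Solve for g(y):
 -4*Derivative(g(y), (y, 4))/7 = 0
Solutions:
 g(y) = C1 + C2*y + C3*y^2 + C4*y^3


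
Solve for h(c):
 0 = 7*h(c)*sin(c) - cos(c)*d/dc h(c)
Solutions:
 h(c) = C1/cos(c)^7


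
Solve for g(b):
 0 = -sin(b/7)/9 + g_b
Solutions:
 g(b) = C1 - 7*cos(b/7)/9


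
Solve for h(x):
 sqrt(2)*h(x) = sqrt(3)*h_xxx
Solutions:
 h(x) = C3*exp(2^(1/6)*3^(5/6)*x/3) + (C1*sin(2^(1/6)*3^(1/3)*x/2) + C2*cos(2^(1/6)*3^(1/3)*x/2))*exp(-2^(1/6)*3^(5/6)*x/6)


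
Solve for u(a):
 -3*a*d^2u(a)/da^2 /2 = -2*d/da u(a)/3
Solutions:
 u(a) = C1 + C2*a^(13/9)


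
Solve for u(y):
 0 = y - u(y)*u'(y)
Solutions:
 u(y) = -sqrt(C1 + y^2)
 u(y) = sqrt(C1 + y^2)


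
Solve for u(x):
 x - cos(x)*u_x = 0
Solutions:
 u(x) = C1 + Integral(x/cos(x), x)


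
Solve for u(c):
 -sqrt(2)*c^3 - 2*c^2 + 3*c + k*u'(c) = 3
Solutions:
 u(c) = C1 + sqrt(2)*c^4/(4*k) + 2*c^3/(3*k) - 3*c^2/(2*k) + 3*c/k


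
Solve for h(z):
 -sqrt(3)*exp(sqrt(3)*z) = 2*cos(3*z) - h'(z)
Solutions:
 h(z) = C1 + exp(sqrt(3)*z) + 2*sin(3*z)/3


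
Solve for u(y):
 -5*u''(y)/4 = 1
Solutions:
 u(y) = C1 + C2*y - 2*y^2/5


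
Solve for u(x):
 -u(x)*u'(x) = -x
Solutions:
 u(x) = -sqrt(C1 + x^2)
 u(x) = sqrt(C1 + x^2)


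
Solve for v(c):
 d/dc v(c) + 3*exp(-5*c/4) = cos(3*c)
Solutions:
 v(c) = C1 + sin(3*c)/3 + 12*exp(-5*c/4)/5


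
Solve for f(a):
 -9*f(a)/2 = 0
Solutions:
 f(a) = 0


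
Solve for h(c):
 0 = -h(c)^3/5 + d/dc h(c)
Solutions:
 h(c) = -sqrt(10)*sqrt(-1/(C1 + c))/2
 h(c) = sqrt(10)*sqrt(-1/(C1 + c))/2


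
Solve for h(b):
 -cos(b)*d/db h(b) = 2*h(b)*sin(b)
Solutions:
 h(b) = C1*cos(b)^2


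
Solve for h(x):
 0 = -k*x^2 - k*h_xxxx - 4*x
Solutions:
 h(x) = C1 + C2*x + C3*x^2 + C4*x^3 - x^6/360 - x^5/(30*k)


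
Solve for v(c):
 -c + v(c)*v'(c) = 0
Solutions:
 v(c) = -sqrt(C1 + c^2)
 v(c) = sqrt(C1 + c^2)


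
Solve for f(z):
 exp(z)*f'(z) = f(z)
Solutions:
 f(z) = C1*exp(-exp(-z))


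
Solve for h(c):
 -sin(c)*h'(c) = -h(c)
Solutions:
 h(c) = C1*sqrt(cos(c) - 1)/sqrt(cos(c) + 1)


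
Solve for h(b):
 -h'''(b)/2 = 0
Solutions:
 h(b) = C1 + C2*b + C3*b^2


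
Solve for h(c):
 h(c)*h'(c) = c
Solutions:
 h(c) = -sqrt(C1 + c^2)
 h(c) = sqrt(C1 + c^2)


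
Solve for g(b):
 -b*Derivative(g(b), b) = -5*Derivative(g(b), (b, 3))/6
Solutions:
 g(b) = C1 + Integral(C2*airyai(5^(2/3)*6^(1/3)*b/5) + C3*airybi(5^(2/3)*6^(1/3)*b/5), b)


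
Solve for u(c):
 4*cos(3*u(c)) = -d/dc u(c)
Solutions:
 u(c) = -asin((C1 + exp(24*c))/(C1 - exp(24*c)))/3 + pi/3
 u(c) = asin((C1 + exp(24*c))/(C1 - exp(24*c)))/3


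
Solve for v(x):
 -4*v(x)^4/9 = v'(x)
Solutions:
 v(x) = 3^(1/3)*(1/(C1 + 4*x))^(1/3)
 v(x) = (-3^(1/3) - 3^(5/6)*I)*(1/(C1 + 4*x))^(1/3)/2
 v(x) = (-3^(1/3) + 3^(5/6)*I)*(1/(C1 + 4*x))^(1/3)/2


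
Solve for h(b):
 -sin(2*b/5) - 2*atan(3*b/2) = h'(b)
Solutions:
 h(b) = C1 - 2*b*atan(3*b/2) + 2*log(9*b^2 + 4)/3 + 5*cos(2*b/5)/2


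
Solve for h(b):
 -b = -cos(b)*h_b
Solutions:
 h(b) = C1 + Integral(b/cos(b), b)


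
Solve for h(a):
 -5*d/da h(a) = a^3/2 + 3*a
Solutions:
 h(a) = C1 - a^4/40 - 3*a^2/10


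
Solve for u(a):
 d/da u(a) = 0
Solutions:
 u(a) = C1


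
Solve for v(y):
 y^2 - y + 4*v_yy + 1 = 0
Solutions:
 v(y) = C1 + C2*y - y^4/48 + y^3/24 - y^2/8


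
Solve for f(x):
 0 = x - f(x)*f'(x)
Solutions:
 f(x) = -sqrt(C1 + x^2)
 f(x) = sqrt(C1 + x^2)


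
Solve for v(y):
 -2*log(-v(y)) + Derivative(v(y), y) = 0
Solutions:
 -li(-v(y)) = C1 + 2*y


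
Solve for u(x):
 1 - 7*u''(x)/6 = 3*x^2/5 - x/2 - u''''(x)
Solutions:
 u(x) = C1 + C2*x + C3*exp(-sqrt(42)*x/6) + C4*exp(sqrt(42)*x/6) - 3*x^4/70 + x^3/14 - 3*x^2/245


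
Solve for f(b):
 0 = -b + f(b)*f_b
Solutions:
 f(b) = -sqrt(C1 + b^2)
 f(b) = sqrt(C1 + b^2)


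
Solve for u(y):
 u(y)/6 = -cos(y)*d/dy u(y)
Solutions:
 u(y) = C1*(sin(y) - 1)^(1/12)/(sin(y) + 1)^(1/12)


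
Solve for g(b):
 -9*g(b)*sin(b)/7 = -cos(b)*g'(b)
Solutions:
 g(b) = C1/cos(b)^(9/7)


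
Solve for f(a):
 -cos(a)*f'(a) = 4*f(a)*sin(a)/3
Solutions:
 f(a) = C1*cos(a)^(4/3)


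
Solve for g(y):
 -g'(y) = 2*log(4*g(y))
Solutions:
 Integral(1/(log(_y) + 2*log(2)), (_y, g(y)))/2 = C1 - y


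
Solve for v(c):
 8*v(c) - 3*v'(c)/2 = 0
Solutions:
 v(c) = C1*exp(16*c/3)


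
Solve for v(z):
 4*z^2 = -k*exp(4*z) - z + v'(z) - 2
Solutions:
 v(z) = C1 + k*exp(4*z)/4 + 4*z^3/3 + z^2/2 + 2*z


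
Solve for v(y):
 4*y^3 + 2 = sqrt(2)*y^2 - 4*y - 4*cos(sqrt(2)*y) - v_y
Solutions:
 v(y) = C1 - y^4 + sqrt(2)*y^3/3 - 2*y^2 - 2*y - 2*sqrt(2)*sin(sqrt(2)*y)


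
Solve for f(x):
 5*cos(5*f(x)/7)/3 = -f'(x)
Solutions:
 5*x/3 - 7*log(sin(5*f(x)/7) - 1)/10 + 7*log(sin(5*f(x)/7) + 1)/10 = C1


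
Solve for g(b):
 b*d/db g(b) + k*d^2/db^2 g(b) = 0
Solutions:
 g(b) = C1 + C2*sqrt(k)*erf(sqrt(2)*b*sqrt(1/k)/2)


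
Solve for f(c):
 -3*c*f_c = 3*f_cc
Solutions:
 f(c) = C1 + C2*erf(sqrt(2)*c/2)


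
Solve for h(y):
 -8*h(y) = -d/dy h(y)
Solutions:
 h(y) = C1*exp(8*y)


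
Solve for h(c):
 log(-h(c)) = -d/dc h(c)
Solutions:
 -li(-h(c)) = C1 - c


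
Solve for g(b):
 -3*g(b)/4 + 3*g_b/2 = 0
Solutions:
 g(b) = C1*exp(b/2)


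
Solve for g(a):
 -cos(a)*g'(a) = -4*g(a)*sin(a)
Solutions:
 g(a) = C1/cos(a)^4


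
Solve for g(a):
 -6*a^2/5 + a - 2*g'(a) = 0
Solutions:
 g(a) = C1 - a^3/5 + a^2/4


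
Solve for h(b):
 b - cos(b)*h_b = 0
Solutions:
 h(b) = C1 + Integral(b/cos(b), b)


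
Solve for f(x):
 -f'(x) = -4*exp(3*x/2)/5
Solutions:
 f(x) = C1 + 8*exp(3*x/2)/15


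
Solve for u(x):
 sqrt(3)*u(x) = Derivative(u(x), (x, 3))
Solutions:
 u(x) = C3*exp(3^(1/6)*x) + (C1*sin(3^(2/3)*x/2) + C2*cos(3^(2/3)*x/2))*exp(-3^(1/6)*x/2)


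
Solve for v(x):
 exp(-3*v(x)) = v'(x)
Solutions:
 v(x) = log(C1 + 3*x)/3
 v(x) = log((-3^(1/3) - 3^(5/6)*I)*(C1 + x)^(1/3)/2)
 v(x) = log((-3^(1/3) + 3^(5/6)*I)*(C1 + x)^(1/3)/2)


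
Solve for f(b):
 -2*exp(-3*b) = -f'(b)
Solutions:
 f(b) = C1 - 2*exp(-3*b)/3


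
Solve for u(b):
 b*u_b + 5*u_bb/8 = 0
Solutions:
 u(b) = C1 + C2*erf(2*sqrt(5)*b/5)


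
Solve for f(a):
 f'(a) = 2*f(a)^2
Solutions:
 f(a) = -1/(C1 + 2*a)


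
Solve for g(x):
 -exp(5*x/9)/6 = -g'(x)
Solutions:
 g(x) = C1 + 3*exp(5*x/9)/10


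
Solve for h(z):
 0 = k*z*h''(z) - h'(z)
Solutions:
 h(z) = C1 + z^(((re(k) + 1)*re(k) + im(k)^2)/(re(k)^2 + im(k)^2))*(C2*sin(log(z)*Abs(im(k))/(re(k)^2 + im(k)^2)) + C3*cos(log(z)*im(k)/(re(k)^2 + im(k)^2)))


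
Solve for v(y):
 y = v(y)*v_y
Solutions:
 v(y) = -sqrt(C1 + y^2)
 v(y) = sqrt(C1 + y^2)


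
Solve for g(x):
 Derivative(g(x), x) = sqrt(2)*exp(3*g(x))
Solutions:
 g(x) = log(-1/(C1 + 3*sqrt(2)*x))/3
 g(x) = log((-1/(C1 + sqrt(2)*x))^(1/3)*(-3^(2/3) - 3*3^(1/6)*I)/6)
 g(x) = log((-1/(C1 + sqrt(2)*x))^(1/3)*(-3^(2/3) + 3*3^(1/6)*I)/6)


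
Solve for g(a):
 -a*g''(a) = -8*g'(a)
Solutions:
 g(a) = C1 + C2*a^9


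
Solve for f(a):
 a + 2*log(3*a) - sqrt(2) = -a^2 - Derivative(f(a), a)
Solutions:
 f(a) = C1 - a^3/3 - a^2/2 - 2*a*log(a) - a*log(9) + sqrt(2)*a + 2*a


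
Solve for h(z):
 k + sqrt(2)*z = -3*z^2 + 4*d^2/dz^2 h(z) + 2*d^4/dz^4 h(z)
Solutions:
 h(z) = C1 + C2*z + C3*sin(sqrt(2)*z) + C4*cos(sqrt(2)*z) + z^4/16 + sqrt(2)*z^3/24 + z^2*(k - 3)/8


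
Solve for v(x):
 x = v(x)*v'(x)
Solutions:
 v(x) = -sqrt(C1 + x^2)
 v(x) = sqrt(C1 + x^2)


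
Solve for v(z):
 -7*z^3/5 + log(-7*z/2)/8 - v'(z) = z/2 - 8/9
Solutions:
 v(z) = C1 - 7*z^4/20 - z^2/4 + z*log(-z)/8 + z*(-9*log(2) + 9*log(7) + 55)/72


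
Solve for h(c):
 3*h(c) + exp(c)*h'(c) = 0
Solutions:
 h(c) = C1*exp(3*exp(-c))


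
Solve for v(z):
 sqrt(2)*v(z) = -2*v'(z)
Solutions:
 v(z) = C1*exp(-sqrt(2)*z/2)


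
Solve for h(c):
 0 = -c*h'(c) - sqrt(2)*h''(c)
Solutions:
 h(c) = C1 + C2*erf(2^(1/4)*c/2)


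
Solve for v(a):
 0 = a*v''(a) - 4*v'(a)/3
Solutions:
 v(a) = C1 + C2*a^(7/3)


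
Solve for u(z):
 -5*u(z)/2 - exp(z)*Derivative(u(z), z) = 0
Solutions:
 u(z) = C1*exp(5*exp(-z)/2)


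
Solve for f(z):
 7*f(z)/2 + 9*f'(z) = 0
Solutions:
 f(z) = C1*exp(-7*z/18)


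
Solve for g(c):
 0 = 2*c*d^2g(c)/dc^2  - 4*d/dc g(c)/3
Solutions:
 g(c) = C1 + C2*c^(5/3)


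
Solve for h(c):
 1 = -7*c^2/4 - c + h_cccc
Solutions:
 h(c) = C1 + C2*c + C3*c^2 + C4*c^3 + 7*c^6/1440 + c^5/120 + c^4/24


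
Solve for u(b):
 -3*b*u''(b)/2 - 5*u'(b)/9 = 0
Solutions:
 u(b) = C1 + C2*b^(17/27)


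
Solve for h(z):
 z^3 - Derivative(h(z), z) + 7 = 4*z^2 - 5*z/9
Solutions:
 h(z) = C1 + z^4/4 - 4*z^3/3 + 5*z^2/18 + 7*z


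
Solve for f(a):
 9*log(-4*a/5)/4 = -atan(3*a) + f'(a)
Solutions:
 f(a) = C1 + 9*a*log(-a)/4 + a*atan(3*a) - 9*a*log(5)/4 - 9*a/4 + 9*a*log(2)/2 - log(9*a^2 + 1)/6


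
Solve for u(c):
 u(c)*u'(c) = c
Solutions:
 u(c) = -sqrt(C1 + c^2)
 u(c) = sqrt(C1 + c^2)


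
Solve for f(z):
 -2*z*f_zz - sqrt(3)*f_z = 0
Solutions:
 f(z) = C1 + C2*z^(1 - sqrt(3)/2)


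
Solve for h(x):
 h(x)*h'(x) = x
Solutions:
 h(x) = -sqrt(C1 + x^2)
 h(x) = sqrt(C1 + x^2)


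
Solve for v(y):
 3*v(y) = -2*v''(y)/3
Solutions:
 v(y) = C1*sin(3*sqrt(2)*y/2) + C2*cos(3*sqrt(2)*y/2)


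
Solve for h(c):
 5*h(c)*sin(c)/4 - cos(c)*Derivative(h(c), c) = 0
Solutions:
 h(c) = C1/cos(c)^(5/4)


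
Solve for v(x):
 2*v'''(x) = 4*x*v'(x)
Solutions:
 v(x) = C1 + Integral(C2*airyai(2^(1/3)*x) + C3*airybi(2^(1/3)*x), x)


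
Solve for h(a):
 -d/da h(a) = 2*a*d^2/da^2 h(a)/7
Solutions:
 h(a) = C1 + C2/a^(5/2)


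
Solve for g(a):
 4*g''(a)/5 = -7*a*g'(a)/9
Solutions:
 g(a) = C1 + C2*erf(sqrt(70)*a/12)


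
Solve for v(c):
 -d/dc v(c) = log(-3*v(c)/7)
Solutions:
 Integral(1/(log(-_y) - log(7) + log(3)), (_y, v(c))) = C1 - c


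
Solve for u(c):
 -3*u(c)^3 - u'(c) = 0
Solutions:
 u(c) = -sqrt(2)*sqrt(-1/(C1 - 3*c))/2
 u(c) = sqrt(2)*sqrt(-1/(C1 - 3*c))/2


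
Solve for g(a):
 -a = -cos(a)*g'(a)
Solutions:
 g(a) = C1 + Integral(a/cos(a), a)


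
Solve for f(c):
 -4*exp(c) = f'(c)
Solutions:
 f(c) = C1 - 4*exp(c)


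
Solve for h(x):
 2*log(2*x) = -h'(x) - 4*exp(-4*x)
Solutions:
 h(x) = C1 - 2*x*log(x) + 2*x*(1 - log(2)) + exp(-4*x)


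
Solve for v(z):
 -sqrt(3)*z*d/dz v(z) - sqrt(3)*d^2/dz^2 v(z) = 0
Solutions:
 v(z) = C1 + C2*erf(sqrt(2)*z/2)


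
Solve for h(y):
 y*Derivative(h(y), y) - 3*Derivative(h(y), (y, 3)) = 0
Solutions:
 h(y) = C1 + Integral(C2*airyai(3^(2/3)*y/3) + C3*airybi(3^(2/3)*y/3), y)


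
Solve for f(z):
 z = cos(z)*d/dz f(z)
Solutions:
 f(z) = C1 + Integral(z/cos(z), z)


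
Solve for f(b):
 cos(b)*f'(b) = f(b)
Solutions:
 f(b) = C1*sqrt(sin(b) + 1)/sqrt(sin(b) - 1)


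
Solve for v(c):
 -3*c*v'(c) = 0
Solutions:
 v(c) = C1


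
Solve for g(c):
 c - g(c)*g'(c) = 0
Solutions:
 g(c) = -sqrt(C1 + c^2)
 g(c) = sqrt(C1 + c^2)


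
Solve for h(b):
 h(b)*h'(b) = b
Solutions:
 h(b) = -sqrt(C1 + b^2)
 h(b) = sqrt(C1 + b^2)


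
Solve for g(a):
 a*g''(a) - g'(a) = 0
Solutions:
 g(a) = C1 + C2*a^2


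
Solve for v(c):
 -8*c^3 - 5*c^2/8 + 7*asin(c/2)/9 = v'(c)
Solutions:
 v(c) = C1 - 2*c^4 - 5*c^3/24 + 7*c*asin(c/2)/9 + 7*sqrt(4 - c^2)/9


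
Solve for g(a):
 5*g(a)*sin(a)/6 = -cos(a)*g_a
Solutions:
 g(a) = C1*cos(a)^(5/6)


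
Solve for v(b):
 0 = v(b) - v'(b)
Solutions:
 v(b) = C1*exp(b)


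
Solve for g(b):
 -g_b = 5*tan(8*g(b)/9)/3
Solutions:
 g(b) = -9*asin(C1*exp(-40*b/27))/8 + 9*pi/8
 g(b) = 9*asin(C1*exp(-40*b/27))/8


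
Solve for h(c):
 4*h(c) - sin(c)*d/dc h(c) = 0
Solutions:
 h(c) = C1*(cos(c)^2 - 2*cos(c) + 1)/(cos(c)^2 + 2*cos(c) + 1)


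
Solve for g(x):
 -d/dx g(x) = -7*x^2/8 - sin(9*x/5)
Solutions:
 g(x) = C1 + 7*x^3/24 - 5*cos(9*x/5)/9


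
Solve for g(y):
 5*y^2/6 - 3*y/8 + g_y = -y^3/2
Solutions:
 g(y) = C1 - y^4/8 - 5*y^3/18 + 3*y^2/16


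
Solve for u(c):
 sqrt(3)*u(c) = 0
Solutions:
 u(c) = 0


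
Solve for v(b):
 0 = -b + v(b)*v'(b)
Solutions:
 v(b) = -sqrt(C1 + b^2)
 v(b) = sqrt(C1 + b^2)


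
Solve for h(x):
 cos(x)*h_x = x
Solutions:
 h(x) = C1 + Integral(x/cos(x), x)


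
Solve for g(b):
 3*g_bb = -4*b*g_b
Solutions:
 g(b) = C1 + C2*erf(sqrt(6)*b/3)


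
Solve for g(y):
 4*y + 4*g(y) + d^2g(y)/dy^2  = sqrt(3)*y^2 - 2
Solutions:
 g(y) = C1*sin(2*y) + C2*cos(2*y) + sqrt(3)*y^2/4 - y - 1/2 - sqrt(3)/8


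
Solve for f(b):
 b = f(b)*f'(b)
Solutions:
 f(b) = -sqrt(C1 + b^2)
 f(b) = sqrt(C1 + b^2)


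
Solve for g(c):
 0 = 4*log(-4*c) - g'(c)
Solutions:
 g(c) = C1 + 4*c*log(-c) + 4*c*(-1 + 2*log(2))


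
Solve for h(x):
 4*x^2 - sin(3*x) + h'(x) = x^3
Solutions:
 h(x) = C1 + x^4/4 - 4*x^3/3 - cos(3*x)/3


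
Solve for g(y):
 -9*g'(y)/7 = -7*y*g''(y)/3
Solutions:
 g(y) = C1 + C2*y^(76/49)


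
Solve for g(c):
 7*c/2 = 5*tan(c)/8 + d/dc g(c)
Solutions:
 g(c) = C1 + 7*c^2/4 + 5*log(cos(c))/8


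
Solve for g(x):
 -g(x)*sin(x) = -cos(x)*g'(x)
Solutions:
 g(x) = C1/cos(x)


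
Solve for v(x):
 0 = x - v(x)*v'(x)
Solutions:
 v(x) = -sqrt(C1 + x^2)
 v(x) = sqrt(C1 + x^2)


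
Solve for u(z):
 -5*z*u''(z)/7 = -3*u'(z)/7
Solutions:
 u(z) = C1 + C2*z^(8/5)


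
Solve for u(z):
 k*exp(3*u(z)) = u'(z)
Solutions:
 u(z) = log(-1/(C1 + 3*k*z))/3
 u(z) = log((-1/(C1 + k*z))^(1/3)*(-3^(2/3) - 3*3^(1/6)*I)/6)
 u(z) = log((-1/(C1 + k*z))^(1/3)*(-3^(2/3) + 3*3^(1/6)*I)/6)


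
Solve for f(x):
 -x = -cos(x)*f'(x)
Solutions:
 f(x) = C1 + Integral(x/cos(x), x)


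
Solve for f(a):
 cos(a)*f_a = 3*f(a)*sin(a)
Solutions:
 f(a) = C1/cos(a)^3


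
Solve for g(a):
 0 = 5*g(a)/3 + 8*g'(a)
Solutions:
 g(a) = C1*exp(-5*a/24)


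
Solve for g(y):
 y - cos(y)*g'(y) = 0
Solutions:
 g(y) = C1 + Integral(y/cos(y), y)


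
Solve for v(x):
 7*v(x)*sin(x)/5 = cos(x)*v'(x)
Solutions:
 v(x) = C1/cos(x)^(7/5)


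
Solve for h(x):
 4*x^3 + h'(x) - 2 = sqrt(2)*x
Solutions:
 h(x) = C1 - x^4 + sqrt(2)*x^2/2 + 2*x


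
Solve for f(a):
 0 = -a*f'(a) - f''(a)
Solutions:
 f(a) = C1 + C2*erf(sqrt(2)*a/2)


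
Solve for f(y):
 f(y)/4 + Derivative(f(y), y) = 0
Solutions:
 f(y) = C1*exp(-y/4)


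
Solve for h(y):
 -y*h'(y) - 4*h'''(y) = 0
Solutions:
 h(y) = C1 + Integral(C2*airyai(-2^(1/3)*y/2) + C3*airybi(-2^(1/3)*y/2), y)


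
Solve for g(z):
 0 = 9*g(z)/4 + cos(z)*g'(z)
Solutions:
 g(z) = C1*(sin(z) - 1)^(9/8)/(sin(z) + 1)^(9/8)


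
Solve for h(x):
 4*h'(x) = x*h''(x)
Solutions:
 h(x) = C1 + C2*x^5


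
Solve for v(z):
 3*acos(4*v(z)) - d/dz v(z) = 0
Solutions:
 Integral(1/acos(4*_y), (_y, v(z))) = C1 + 3*z


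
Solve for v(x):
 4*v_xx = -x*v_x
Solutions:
 v(x) = C1 + C2*erf(sqrt(2)*x/4)


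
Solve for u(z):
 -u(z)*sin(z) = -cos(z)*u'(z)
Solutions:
 u(z) = C1/cos(z)


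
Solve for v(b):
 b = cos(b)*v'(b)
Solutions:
 v(b) = C1 + Integral(b/cos(b), b)


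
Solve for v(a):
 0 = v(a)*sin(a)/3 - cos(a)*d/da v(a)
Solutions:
 v(a) = C1/cos(a)^(1/3)


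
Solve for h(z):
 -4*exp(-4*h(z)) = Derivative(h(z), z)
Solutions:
 h(z) = log(-I*(C1 - 16*z)^(1/4))
 h(z) = log(I*(C1 - 16*z)^(1/4))
 h(z) = log(-(C1 - 16*z)^(1/4))
 h(z) = log(C1 - 16*z)/4


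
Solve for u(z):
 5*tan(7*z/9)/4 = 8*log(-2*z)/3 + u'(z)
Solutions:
 u(z) = C1 - 8*z*log(-z)/3 - 8*z*log(2)/3 + 8*z/3 - 45*log(cos(7*z/9))/28


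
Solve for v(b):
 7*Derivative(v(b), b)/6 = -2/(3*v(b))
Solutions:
 v(b) = -sqrt(C1 - 56*b)/7
 v(b) = sqrt(C1 - 56*b)/7


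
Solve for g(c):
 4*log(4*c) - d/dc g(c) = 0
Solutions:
 g(c) = C1 + 4*c*log(c) - 4*c + c*log(256)


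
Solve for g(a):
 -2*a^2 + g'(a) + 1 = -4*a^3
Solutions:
 g(a) = C1 - a^4 + 2*a^3/3 - a


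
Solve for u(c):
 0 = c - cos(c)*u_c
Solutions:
 u(c) = C1 + Integral(c/cos(c), c)


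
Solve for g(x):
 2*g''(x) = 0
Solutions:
 g(x) = C1 + C2*x


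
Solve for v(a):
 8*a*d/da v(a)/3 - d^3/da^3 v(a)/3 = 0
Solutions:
 v(a) = C1 + Integral(C2*airyai(2*a) + C3*airybi(2*a), a)


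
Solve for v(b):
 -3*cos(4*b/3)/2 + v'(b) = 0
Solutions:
 v(b) = C1 + 9*sin(4*b/3)/8


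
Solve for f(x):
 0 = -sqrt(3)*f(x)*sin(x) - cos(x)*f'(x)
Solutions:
 f(x) = C1*cos(x)^(sqrt(3))


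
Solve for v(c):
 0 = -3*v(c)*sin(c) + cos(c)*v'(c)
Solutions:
 v(c) = C1/cos(c)^3


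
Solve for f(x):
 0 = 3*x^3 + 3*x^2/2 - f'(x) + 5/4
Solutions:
 f(x) = C1 + 3*x^4/4 + x^3/2 + 5*x/4


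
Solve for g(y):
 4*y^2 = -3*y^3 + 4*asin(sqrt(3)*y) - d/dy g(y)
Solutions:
 g(y) = C1 - 3*y^4/4 - 4*y^3/3 + 4*y*asin(sqrt(3)*y) + 4*sqrt(3)*sqrt(1 - 3*y^2)/3


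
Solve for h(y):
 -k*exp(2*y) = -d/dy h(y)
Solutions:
 h(y) = C1 + k*exp(2*y)/2


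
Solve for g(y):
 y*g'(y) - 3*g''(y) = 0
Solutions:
 g(y) = C1 + C2*erfi(sqrt(6)*y/6)


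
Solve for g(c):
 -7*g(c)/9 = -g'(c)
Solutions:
 g(c) = C1*exp(7*c/9)


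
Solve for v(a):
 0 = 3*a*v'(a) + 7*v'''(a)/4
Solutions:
 v(a) = C1 + Integral(C2*airyai(-12^(1/3)*7^(2/3)*a/7) + C3*airybi(-12^(1/3)*7^(2/3)*a/7), a)


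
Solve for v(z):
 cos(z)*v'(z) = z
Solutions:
 v(z) = C1 + Integral(z/cos(z), z)


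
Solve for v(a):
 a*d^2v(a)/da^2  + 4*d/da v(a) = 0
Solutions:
 v(a) = C1 + C2/a^3


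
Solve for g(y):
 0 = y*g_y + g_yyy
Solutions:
 g(y) = C1 + Integral(C2*airyai(-y) + C3*airybi(-y), y)


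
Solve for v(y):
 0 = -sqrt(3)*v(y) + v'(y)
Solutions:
 v(y) = C1*exp(sqrt(3)*y)


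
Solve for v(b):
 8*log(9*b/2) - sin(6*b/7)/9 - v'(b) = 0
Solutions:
 v(b) = C1 + 8*b*log(b) - 8*b - 8*b*log(2) + 16*b*log(3) + 7*cos(6*b/7)/54


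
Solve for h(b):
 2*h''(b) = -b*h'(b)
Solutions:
 h(b) = C1 + C2*erf(b/2)


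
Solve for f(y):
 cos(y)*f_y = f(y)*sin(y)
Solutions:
 f(y) = C1/cos(y)


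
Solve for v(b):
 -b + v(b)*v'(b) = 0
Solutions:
 v(b) = -sqrt(C1 + b^2)
 v(b) = sqrt(C1 + b^2)


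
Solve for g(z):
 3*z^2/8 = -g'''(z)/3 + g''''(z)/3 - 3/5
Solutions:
 g(z) = C1 + C2*z + C3*z^2 + C4*exp(z) - 3*z^5/160 - 3*z^4/32 - 27*z^3/40


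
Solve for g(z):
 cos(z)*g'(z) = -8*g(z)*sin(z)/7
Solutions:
 g(z) = C1*cos(z)^(8/7)


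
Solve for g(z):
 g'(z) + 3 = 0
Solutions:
 g(z) = C1 - 3*z


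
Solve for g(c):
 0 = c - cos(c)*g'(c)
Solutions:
 g(c) = C1 + Integral(c/cos(c), c)


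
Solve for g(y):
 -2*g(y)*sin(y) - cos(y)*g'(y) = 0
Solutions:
 g(y) = C1*cos(y)^2


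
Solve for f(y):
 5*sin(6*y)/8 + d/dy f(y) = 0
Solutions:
 f(y) = C1 + 5*cos(6*y)/48


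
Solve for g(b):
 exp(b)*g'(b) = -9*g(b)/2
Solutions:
 g(b) = C1*exp(9*exp(-b)/2)


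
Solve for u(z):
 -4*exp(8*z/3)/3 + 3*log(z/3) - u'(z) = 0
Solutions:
 u(z) = C1 + 3*z*log(z) + 3*z*(-log(3) - 1) - exp(8*z/3)/2


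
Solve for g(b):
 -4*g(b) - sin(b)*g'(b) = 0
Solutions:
 g(b) = C1*(cos(b)^2 + 2*cos(b) + 1)/(cos(b)^2 - 2*cos(b) + 1)


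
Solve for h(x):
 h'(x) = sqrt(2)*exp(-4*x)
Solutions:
 h(x) = C1 - sqrt(2)*exp(-4*x)/4


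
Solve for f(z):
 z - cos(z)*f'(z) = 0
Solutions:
 f(z) = C1 + Integral(z/cos(z), z)


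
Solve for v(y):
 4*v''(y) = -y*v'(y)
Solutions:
 v(y) = C1 + C2*erf(sqrt(2)*y/4)


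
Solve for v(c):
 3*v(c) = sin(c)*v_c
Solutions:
 v(c) = C1*(cos(c) - 1)^(3/2)/(cos(c) + 1)^(3/2)


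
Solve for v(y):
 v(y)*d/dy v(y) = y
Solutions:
 v(y) = -sqrt(C1 + y^2)
 v(y) = sqrt(C1 + y^2)


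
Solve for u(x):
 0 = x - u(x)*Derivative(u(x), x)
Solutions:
 u(x) = -sqrt(C1 + x^2)
 u(x) = sqrt(C1 + x^2)


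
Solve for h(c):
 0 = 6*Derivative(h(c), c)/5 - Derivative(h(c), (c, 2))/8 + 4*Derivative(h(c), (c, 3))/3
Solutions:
 h(c) = C1 + (C2*sin(9*sqrt(1135)*c/320) + C3*cos(9*sqrt(1135)*c/320))*exp(3*c/64)


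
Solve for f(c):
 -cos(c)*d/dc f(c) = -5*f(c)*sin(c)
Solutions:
 f(c) = C1/cos(c)^5


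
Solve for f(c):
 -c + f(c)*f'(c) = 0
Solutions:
 f(c) = -sqrt(C1 + c^2)
 f(c) = sqrt(C1 + c^2)


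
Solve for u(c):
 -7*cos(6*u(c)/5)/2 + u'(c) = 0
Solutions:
 -7*c/2 - 5*log(sin(6*u(c)/5) - 1)/12 + 5*log(sin(6*u(c)/5) + 1)/12 = C1


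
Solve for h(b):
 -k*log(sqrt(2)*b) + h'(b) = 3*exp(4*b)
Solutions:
 h(b) = C1 + b*k*log(b) + b*k*(-1 + log(2)/2) + 3*exp(4*b)/4


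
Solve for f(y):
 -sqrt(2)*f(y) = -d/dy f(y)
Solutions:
 f(y) = C1*exp(sqrt(2)*y)


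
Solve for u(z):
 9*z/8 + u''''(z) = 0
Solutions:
 u(z) = C1 + C2*z + C3*z^2 + C4*z^3 - 3*z^5/320


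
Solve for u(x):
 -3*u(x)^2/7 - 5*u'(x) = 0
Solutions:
 u(x) = 35/(C1 + 3*x)


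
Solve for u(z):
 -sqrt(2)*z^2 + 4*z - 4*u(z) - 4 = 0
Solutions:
 u(z) = -sqrt(2)*z^2/4 + z - 1


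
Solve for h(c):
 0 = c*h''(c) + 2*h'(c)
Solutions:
 h(c) = C1 + C2/c


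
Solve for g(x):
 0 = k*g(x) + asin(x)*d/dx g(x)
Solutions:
 g(x) = C1*exp(-k*Integral(1/asin(x), x))


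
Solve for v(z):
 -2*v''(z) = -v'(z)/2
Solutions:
 v(z) = C1 + C2*exp(z/4)


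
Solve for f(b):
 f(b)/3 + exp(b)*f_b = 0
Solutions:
 f(b) = C1*exp(exp(-b)/3)


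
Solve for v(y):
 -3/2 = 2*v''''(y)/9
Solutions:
 v(y) = C1 + C2*y + C3*y^2 + C4*y^3 - 9*y^4/32


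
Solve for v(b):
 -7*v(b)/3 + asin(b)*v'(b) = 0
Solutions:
 v(b) = C1*exp(7*Integral(1/asin(b), b)/3)


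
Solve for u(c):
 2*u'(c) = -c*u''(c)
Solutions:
 u(c) = C1 + C2/c


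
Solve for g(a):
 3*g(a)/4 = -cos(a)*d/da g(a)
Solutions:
 g(a) = C1*(sin(a) - 1)^(3/8)/(sin(a) + 1)^(3/8)


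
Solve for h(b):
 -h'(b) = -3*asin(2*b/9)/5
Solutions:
 h(b) = C1 + 3*b*asin(2*b/9)/5 + 3*sqrt(81 - 4*b^2)/10


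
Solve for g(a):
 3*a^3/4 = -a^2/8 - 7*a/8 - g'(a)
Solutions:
 g(a) = C1 - 3*a^4/16 - a^3/24 - 7*a^2/16


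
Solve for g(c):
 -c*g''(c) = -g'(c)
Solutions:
 g(c) = C1 + C2*c^2


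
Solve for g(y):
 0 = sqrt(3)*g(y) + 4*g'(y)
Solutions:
 g(y) = C1*exp(-sqrt(3)*y/4)


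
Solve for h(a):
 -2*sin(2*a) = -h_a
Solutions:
 h(a) = C1 - cos(2*a)


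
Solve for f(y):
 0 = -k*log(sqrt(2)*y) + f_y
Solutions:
 f(y) = C1 + k*y*log(y) - k*y + k*y*log(2)/2


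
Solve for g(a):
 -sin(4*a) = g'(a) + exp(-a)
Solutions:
 g(a) = C1 + cos(4*a)/4 + exp(-a)


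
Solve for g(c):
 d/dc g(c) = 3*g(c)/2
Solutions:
 g(c) = C1*exp(3*c/2)


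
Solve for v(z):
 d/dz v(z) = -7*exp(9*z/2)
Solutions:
 v(z) = C1 - 14*exp(9*z/2)/9


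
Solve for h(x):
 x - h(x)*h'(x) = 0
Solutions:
 h(x) = -sqrt(C1 + x^2)
 h(x) = sqrt(C1 + x^2)


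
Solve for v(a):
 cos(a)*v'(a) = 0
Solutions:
 v(a) = C1


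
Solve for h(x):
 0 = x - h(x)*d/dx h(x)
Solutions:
 h(x) = -sqrt(C1 + x^2)
 h(x) = sqrt(C1 + x^2)


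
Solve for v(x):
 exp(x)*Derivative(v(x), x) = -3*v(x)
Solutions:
 v(x) = C1*exp(3*exp(-x))


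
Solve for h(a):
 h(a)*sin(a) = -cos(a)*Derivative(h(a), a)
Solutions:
 h(a) = C1*cos(a)


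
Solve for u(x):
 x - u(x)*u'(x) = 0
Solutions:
 u(x) = -sqrt(C1 + x^2)
 u(x) = sqrt(C1 + x^2)


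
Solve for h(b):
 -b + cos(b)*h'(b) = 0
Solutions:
 h(b) = C1 + Integral(b/cos(b), b)


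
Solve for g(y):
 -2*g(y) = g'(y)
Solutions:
 g(y) = C1*exp(-2*y)


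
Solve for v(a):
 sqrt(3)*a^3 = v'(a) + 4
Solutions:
 v(a) = C1 + sqrt(3)*a^4/4 - 4*a


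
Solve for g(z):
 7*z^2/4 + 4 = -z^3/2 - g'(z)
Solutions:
 g(z) = C1 - z^4/8 - 7*z^3/12 - 4*z


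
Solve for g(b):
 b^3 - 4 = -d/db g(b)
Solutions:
 g(b) = C1 - b^4/4 + 4*b


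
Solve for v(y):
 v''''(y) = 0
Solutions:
 v(y) = C1 + C2*y + C3*y^2 + C4*y^3


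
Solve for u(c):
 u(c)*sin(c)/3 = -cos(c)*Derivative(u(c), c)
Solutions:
 u(c) = C1*cos(c)^(1/3)


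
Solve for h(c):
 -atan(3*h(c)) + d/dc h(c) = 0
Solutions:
 Integral(1/atan(3*_y), (_y, h(c))) = C1 + c


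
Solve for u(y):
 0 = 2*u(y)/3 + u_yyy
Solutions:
 u(y) = C3*exp(-2^(1/3)*3^(2/3)*y/3) + (C1*sin(2^(1/3)*3^(1/6)*y/2) + C2*cos(2^(1/3)*3^(1/6)*y/2))*exp(2^(1/3)*3^(2/3)*y/6)


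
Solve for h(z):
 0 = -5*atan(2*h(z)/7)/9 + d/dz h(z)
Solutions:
 Integral(1/atan(2*_y/7), (_y, h(z))) = C1 + 5*z/9


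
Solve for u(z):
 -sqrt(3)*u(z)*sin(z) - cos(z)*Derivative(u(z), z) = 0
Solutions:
 u(z) = C1*cos(z)^(sqrt(3))


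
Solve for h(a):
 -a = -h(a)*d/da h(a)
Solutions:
 h(a) = -sqrt(C1 + a^2)
 h(a) = sqrt(C1 + a^2)


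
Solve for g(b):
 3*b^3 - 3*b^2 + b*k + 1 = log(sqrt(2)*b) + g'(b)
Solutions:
 g(b) = C1 + 3*b^4/4 - b^3 + b^2*k/2 - b*log(b) - b*log(2)/2 + 2*b


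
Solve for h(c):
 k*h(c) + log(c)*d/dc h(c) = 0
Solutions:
 h(c) = C1*exp(-k*li(c))


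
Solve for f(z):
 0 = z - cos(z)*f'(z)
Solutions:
 f(z) = C1 + Integral(z/cos(z), z)


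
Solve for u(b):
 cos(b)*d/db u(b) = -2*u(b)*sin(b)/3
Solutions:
 u(b) = C1*cos(b)^(2/3)


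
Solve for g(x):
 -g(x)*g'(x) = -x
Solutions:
 g(x) = -sqrt(C1 + x^2)
 g(x) = sqrt(C1 + x^2)


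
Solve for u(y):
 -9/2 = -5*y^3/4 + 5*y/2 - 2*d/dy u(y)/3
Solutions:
 u(y) = C1 - 15*y^4/32 + 15*y^2/8 + 27*y/4
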